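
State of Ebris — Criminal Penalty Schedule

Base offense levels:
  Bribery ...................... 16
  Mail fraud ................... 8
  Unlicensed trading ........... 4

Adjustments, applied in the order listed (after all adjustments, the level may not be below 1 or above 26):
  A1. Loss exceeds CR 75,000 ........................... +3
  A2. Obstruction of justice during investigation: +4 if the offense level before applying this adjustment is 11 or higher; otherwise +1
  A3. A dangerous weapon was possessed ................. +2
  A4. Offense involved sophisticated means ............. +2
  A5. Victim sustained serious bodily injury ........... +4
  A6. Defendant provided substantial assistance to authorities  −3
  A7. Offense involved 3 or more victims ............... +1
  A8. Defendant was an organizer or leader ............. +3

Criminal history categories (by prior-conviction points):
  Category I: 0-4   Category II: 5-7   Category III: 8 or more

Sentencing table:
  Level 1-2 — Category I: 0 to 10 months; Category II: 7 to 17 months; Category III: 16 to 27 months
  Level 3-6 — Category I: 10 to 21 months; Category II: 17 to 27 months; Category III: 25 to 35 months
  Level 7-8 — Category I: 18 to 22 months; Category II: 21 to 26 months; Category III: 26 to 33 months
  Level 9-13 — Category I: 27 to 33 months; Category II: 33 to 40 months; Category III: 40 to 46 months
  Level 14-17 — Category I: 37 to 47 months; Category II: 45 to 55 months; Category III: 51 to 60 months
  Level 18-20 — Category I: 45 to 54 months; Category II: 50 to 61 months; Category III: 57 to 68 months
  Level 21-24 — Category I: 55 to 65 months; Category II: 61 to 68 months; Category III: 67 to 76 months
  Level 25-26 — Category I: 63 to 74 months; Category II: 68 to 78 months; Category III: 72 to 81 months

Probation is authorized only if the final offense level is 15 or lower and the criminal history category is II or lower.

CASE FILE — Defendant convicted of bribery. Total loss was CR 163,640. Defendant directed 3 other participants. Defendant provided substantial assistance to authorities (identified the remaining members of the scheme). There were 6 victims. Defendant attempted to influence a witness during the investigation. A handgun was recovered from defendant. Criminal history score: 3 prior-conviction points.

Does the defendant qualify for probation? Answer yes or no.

Base offense level for bribery: 16.
A1 applies: 16 + 3 = 19.
A2 applies (level before this adjustment is 19 ≥ 11, so +4): 19 + 4 = 23.
A3 applies: 23 + 2 = 25.
A4 does not apply.
A6 applies: 25 − 3 = 22.
A7 applies: 22 + 1 = 23.
A8 applies: 23 + 3 = 26.
Final offense level: 26.
Criminal history: 3 prior points → Category I (0-4).
Level 26 falls in the 25-26 band.
Grid: Level 25-26 × Category I = 63-74 months.
Probation check: level 26 > 15 and category I ≤ II → not eligible.

No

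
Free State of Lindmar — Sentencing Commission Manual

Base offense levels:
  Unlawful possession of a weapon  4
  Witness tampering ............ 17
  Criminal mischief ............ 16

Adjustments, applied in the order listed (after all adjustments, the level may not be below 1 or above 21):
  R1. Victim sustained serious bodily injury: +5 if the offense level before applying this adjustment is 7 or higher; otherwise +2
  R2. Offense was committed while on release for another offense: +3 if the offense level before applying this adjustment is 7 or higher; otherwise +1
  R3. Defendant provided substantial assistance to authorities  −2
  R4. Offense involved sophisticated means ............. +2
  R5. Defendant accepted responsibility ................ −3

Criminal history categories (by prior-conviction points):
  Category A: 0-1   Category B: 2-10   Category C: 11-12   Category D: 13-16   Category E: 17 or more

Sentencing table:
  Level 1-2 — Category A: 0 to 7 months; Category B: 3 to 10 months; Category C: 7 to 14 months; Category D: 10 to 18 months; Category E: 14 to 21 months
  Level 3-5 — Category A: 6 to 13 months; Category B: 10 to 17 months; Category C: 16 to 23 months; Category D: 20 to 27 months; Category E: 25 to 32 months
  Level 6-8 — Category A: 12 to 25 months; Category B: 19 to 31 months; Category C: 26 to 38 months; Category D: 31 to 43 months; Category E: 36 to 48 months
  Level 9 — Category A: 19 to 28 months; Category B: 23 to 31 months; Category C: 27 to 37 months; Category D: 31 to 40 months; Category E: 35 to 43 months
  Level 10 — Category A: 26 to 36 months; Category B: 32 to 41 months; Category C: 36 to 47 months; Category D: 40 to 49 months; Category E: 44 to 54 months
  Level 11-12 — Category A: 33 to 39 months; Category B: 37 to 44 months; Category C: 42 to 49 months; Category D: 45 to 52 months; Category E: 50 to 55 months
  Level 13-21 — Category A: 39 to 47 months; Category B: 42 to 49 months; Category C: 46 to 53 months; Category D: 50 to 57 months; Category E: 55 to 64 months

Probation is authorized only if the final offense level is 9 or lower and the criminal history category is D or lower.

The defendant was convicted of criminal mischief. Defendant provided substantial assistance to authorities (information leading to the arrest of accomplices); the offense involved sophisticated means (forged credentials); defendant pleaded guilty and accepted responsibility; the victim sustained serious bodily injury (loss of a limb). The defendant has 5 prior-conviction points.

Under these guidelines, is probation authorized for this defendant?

Base offense level for criminal mischief: 16.
R1 applies (level before this adjustment is 16 ≥ 7, so +5): 16 + 5 = 21.
R3 applies: 21 − 2 = 19.
R4 applies: 19 + 2 = 21.
R5 applies: 21 − 3 = 18.
Final offense level: 18.
Criminal history: 5 prior points → Category B (2-10).
Level 18 falls in the 13-21 band.
Grid: Level 13-21 × Category B = 42-49 months.
Probation check: level 18 > 9 and category B ≤ D → not eligible.

No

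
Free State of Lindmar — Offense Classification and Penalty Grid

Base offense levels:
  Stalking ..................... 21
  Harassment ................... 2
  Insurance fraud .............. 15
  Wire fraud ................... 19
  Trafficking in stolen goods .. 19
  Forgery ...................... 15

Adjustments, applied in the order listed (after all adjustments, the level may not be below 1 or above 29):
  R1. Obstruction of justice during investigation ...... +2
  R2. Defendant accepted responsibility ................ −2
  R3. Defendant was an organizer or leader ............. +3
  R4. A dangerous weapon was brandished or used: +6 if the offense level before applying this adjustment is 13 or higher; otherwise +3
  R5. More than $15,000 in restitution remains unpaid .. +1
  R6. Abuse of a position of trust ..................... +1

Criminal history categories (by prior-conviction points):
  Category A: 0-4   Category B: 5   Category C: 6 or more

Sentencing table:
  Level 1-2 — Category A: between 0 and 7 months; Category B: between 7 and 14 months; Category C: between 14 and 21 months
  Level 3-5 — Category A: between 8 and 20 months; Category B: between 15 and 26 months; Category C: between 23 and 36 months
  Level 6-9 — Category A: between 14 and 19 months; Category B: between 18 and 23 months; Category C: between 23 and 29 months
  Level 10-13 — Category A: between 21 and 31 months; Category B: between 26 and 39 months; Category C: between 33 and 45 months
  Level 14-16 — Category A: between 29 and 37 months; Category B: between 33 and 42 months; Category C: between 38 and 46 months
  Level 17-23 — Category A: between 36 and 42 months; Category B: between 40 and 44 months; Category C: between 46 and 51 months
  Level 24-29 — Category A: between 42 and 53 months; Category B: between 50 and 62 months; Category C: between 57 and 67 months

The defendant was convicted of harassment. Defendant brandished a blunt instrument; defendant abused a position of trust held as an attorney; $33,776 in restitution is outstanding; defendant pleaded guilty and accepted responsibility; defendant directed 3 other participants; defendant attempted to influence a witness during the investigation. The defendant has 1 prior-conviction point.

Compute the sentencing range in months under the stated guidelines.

Base offense level for harassment: 2.
R1 applies: 2 + 2 = 4.
R2 applies: 4 − 2 = 2.
R3 applies: 2 + 3 = 5.
R4 applies (level before this adjustment is 5 < 13, so +3): 5 + 3 = 8.
R5 applies: 8 + 1 = 9.
R6 applies: 9 + 1 = 10.
Final offense level: 10.
Criminal history: 1 prior point → Category A (0-4).
Level 10 falls in the 10-13 band.
Grid: Level 10-13 × Category A = 21-31 months.

21-31 months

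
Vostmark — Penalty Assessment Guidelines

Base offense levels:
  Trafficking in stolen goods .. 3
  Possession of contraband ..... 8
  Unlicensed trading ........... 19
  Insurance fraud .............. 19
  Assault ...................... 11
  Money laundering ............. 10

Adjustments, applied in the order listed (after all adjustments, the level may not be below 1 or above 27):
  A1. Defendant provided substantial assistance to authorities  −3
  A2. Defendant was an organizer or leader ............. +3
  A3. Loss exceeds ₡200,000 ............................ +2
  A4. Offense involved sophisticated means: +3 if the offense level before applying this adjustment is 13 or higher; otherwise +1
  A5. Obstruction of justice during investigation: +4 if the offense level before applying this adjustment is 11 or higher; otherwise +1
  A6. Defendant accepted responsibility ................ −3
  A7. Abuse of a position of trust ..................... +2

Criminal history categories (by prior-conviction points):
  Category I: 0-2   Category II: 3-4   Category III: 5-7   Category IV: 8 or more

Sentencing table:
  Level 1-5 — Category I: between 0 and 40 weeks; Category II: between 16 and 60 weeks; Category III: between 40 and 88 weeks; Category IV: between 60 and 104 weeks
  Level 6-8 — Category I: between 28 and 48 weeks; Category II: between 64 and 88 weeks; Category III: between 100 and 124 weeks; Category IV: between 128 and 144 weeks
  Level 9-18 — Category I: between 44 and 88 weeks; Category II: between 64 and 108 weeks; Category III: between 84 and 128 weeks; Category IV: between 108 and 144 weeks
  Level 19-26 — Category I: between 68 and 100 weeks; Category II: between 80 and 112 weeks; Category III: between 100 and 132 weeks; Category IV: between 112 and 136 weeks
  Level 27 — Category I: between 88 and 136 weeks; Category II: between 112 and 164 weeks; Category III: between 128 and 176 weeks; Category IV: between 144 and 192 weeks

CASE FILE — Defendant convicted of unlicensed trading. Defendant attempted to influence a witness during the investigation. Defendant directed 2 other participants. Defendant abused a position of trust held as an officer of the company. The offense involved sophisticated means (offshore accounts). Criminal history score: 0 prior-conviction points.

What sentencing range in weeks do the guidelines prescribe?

88-136 weeks

Base offense level for unlicensed trading: 19.
A1 does not apply.
A2 applies: 19 + 3 = 22.
A4 applies (level before this adjustment is 22 ≥ 13, so +3): 22 + 3 = 25.
A5 applies (level before this adjustment is 25 ≥ 11, so +4): 25 + 4 = 29.
A6 does not apply.
A7 applies: 29 + 2 = 31.
Level 31 exceeds the maximum of 27; capped at 27.
Final offense level: 27.
Criminal history: 0 prior points → Category I (0-2).
Level 27 falls in the 27 band.
Grid: Level 27 × Category I = 88-136 weeks.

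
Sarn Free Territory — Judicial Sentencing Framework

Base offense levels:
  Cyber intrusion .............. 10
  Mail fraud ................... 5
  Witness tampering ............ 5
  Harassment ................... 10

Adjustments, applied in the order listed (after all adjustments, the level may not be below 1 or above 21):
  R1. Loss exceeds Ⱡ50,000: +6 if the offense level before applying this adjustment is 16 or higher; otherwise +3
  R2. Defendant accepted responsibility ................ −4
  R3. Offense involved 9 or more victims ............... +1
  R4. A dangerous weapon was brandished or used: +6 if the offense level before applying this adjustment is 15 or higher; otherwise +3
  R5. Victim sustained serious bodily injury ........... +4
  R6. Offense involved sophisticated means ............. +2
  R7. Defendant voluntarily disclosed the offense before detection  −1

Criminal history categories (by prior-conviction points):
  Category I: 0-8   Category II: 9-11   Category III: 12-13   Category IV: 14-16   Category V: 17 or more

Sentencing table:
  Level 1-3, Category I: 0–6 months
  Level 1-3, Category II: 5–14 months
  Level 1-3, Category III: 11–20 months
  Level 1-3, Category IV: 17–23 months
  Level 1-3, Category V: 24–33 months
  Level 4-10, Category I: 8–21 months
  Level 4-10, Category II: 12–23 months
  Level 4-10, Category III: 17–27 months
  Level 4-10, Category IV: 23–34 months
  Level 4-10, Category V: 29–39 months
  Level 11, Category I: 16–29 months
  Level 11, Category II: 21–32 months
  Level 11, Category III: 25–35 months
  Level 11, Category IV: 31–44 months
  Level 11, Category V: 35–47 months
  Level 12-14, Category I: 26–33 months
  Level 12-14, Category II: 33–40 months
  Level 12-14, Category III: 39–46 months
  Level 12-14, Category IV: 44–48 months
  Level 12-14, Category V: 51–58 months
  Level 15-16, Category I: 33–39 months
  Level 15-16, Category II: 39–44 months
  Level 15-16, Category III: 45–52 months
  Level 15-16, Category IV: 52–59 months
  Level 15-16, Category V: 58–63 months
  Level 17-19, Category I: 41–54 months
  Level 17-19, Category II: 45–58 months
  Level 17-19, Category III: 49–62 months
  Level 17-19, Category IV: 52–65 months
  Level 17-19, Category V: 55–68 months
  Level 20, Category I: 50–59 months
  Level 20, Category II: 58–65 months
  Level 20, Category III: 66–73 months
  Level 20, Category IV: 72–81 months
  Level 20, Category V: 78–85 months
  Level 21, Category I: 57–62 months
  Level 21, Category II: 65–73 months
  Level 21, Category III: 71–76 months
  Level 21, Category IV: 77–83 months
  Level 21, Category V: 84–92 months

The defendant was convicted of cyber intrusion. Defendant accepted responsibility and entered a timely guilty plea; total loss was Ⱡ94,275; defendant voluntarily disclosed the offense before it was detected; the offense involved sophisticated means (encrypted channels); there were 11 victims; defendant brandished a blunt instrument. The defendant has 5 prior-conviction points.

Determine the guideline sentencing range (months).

26-33 months

Base offense level for cyber intrusion: 10.
R1 applies (level before this adjustment is 10 < 16, so +3): 10 + 3 = 13.
R2 applies: 13 − 4 = 9.
R3 applies: 9 + 1 = 10.
R4 applies (level before this adjustment is 10 < 15, so +3): 10 + 3 = 13.
R6 applies: 13 + 2 = 15.
R7 applies: 15 − 1 = 14.
Final offense level: 14.
Criminal history: 5 prior points → Category I (0-8).
Level 14 falls in the 12-14 band.
Grid: Level 12-14 × Category I = 26-33 months.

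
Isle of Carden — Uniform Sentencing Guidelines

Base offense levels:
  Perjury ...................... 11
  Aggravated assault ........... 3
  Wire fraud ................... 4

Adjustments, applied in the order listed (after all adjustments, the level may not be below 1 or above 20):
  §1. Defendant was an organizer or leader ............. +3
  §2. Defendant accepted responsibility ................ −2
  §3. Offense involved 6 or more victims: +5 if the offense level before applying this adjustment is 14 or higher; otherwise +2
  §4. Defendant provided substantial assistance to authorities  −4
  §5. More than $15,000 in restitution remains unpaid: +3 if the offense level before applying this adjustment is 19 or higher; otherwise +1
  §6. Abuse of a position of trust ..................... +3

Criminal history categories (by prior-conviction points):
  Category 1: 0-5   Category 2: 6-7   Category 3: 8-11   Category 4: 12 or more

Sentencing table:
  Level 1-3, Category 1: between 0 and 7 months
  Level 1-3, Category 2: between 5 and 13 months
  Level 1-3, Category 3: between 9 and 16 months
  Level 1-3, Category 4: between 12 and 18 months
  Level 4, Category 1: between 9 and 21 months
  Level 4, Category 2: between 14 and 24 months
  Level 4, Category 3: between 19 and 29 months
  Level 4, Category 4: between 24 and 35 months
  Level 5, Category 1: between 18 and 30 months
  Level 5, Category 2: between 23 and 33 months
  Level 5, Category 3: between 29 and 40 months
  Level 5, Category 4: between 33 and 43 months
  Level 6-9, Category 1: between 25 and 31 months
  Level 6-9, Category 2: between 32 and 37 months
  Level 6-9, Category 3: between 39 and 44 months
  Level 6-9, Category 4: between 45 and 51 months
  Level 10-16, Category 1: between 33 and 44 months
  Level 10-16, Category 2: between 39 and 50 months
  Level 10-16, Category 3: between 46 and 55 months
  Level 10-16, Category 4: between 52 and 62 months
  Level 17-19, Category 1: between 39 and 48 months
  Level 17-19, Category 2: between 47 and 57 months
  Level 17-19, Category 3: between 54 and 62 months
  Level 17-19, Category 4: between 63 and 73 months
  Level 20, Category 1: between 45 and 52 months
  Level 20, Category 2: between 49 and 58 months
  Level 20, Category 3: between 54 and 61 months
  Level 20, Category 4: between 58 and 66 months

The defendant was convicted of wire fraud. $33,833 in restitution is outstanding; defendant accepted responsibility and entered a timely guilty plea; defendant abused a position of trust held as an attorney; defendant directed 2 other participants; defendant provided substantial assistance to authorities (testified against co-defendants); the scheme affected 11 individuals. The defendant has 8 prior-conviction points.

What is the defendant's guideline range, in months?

39-44 months

Base offense level for wire fraud: 4.
§1 applies: 4 + 3 = 7.
§2 applies: 7 − 2 = 5.
§3 applies (level before this adjustment is 5 < 14, so +2): 5 + 2 = 7.
§4 applies: 7 − 4 = 3.
§5 applies (level before this adjustment is 3 < 19, so +1): 3 + 1 = 4.
§6 applies: 4 + 3 = 7.
Final offense level: 7.
Criminal history: 8 prior points → Category 3 (8-11).
Level 7 falls in the 6-9 band.
Grid: Level 6-9 × Category 3 = 39-44 months.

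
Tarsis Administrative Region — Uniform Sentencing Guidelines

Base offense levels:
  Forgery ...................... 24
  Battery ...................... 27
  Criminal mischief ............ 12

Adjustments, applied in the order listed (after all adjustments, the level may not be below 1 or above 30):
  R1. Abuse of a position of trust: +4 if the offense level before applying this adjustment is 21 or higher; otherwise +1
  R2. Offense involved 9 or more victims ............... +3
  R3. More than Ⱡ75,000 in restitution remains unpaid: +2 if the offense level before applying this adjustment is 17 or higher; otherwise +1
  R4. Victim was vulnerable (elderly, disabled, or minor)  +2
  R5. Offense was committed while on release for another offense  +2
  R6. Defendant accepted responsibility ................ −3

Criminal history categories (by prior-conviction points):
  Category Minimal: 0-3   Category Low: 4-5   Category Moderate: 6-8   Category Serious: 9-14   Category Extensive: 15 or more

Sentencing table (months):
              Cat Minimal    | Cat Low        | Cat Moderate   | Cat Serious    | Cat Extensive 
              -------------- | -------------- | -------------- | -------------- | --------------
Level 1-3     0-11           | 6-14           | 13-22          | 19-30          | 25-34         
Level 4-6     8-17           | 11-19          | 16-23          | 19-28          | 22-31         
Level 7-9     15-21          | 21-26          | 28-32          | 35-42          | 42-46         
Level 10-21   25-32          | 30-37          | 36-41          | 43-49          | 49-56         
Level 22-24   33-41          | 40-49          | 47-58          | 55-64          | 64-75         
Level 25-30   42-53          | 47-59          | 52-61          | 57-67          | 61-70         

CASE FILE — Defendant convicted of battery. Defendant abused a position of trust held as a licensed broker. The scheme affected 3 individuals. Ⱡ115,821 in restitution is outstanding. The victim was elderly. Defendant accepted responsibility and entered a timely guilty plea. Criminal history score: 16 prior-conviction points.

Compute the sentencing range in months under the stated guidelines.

61-70 months

Base offense level for battery: 27.
R1 applies (level before this adjustment is 27 ≥ 21, so +4): 27 + 4 = 31.
R2 does not apply.
R3 applies (level before this adjustment is 31 ≥ 17, so +2): 31 + 2 = 33.
R4 applies: 33 + 2 = 35.
R6 applies: 35 − 3 = 32.
Level 32 exceeds the maximum of 30; capped at 30.
Final offense level: 30.
Criminal history: 16 prior points → Category Extensive (15+).
Level 30 falls in the 25-30 band.
Grid: Level 25-30 × Category Extensive = 61-70 months.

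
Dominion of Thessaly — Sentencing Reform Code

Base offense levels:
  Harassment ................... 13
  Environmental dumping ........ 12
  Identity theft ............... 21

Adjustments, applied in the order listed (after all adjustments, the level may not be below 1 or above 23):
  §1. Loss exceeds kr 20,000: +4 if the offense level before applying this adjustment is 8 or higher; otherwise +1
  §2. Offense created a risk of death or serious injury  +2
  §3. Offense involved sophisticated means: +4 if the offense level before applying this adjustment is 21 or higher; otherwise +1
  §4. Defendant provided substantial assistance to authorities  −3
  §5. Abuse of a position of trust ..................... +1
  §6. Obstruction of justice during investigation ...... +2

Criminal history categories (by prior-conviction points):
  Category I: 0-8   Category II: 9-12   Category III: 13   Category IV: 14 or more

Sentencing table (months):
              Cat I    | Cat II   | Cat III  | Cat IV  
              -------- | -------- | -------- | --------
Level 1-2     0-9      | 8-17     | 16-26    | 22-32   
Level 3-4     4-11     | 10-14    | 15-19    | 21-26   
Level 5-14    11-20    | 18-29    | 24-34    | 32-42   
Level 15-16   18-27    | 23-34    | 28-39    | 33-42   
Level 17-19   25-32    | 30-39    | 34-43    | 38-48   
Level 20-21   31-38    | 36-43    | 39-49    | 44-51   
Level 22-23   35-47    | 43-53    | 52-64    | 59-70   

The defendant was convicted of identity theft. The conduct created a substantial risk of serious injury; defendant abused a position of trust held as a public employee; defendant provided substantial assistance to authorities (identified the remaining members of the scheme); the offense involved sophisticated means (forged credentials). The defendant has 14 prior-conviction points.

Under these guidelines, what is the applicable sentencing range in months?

59-70 months

Base offense level for identity theft: 21.
§1 does not apply.
§2 applies: 21 + 2 = 23.
§3 applies (level before this adjustment is 23 ≥ 21, so +4): 23 + 4 = 27.
§4 applies: 27 − 3 = 24.
§5 applies: 24 + 1 = 25.
Level 25 exceeds the maximum of 23; capped at 23.
Final offense level: 23.
Criminal history: 14 prior points → Category IV (14+).
Level 23 falls in the 22-23 band.
Grid: Level 22-23 × Category IV = 59-70 months.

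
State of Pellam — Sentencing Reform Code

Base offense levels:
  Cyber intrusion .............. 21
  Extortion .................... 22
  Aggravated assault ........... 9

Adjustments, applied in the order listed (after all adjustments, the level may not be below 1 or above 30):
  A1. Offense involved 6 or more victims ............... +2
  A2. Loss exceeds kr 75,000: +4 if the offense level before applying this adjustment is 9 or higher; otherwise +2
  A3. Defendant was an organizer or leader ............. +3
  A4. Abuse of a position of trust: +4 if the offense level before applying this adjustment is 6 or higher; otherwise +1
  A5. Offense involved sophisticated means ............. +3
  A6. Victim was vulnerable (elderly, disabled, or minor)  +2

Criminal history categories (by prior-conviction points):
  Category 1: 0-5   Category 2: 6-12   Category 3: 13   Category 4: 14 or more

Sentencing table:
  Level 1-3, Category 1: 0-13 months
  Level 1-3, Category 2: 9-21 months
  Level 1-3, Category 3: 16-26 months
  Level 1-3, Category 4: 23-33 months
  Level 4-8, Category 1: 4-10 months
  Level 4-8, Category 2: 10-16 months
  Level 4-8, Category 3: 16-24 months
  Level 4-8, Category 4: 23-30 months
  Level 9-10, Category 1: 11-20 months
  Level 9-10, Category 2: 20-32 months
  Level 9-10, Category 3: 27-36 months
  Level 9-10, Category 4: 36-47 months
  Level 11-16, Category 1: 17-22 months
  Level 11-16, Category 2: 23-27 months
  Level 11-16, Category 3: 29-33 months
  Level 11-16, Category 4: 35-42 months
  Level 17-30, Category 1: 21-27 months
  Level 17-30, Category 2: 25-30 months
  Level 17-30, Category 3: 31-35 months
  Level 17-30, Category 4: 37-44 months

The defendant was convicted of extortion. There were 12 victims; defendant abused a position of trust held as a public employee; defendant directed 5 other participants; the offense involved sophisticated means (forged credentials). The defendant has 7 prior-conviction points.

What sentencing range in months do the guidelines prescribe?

25-30 months

Base offense level for extortion: 22.
A1 applies: 22 + 2 = 24.
A2 does not apply.
A3 applies: 24 + 3 = 27.
A4 applies (level before this adjustment is 27 ≥ 6, so +4): 27 + 4 = 31.
A5 applies: 31 + 3 = 34.
A6 does not apply.
Level 34 exceeds the maximum of 30; capped at 30.
Final offense level: 30.
Criminal history: 7 prior points → Category 2 (6-12).
Level 30 falls in the 17-30 band.
Grid: Level 17-30 × Category 2 = 25-30 months.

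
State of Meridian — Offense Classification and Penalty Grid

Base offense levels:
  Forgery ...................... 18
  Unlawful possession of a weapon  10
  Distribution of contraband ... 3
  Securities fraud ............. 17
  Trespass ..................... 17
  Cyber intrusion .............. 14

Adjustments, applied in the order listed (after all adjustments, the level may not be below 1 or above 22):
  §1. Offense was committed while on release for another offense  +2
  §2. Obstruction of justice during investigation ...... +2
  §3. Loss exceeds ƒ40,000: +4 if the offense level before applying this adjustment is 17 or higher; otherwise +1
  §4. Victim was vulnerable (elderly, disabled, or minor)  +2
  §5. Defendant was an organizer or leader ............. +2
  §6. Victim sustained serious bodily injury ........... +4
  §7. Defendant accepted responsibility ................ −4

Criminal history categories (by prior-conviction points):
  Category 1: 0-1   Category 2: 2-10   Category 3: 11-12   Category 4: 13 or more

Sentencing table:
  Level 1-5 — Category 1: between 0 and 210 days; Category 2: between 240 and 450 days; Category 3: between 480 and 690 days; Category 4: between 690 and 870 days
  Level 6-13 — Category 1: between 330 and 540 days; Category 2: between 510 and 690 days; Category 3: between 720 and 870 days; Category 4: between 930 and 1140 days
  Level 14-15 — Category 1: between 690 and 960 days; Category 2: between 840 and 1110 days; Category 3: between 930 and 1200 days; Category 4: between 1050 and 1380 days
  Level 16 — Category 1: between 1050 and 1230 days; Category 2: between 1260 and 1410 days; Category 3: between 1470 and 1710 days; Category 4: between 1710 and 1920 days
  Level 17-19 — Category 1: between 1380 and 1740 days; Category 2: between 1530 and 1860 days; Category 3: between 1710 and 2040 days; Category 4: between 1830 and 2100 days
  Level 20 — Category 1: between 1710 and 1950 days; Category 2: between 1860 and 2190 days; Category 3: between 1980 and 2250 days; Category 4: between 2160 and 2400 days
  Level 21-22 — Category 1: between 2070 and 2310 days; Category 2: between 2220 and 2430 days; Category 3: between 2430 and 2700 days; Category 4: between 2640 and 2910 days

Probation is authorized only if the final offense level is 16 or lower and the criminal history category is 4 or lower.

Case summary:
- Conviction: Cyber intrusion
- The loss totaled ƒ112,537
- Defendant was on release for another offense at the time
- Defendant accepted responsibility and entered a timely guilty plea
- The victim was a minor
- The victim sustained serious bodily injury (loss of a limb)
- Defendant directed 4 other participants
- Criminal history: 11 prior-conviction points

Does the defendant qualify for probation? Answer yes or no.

Base offense level for cyber intrusion: 14.
§1 applies: 14 + 2 = 16.
§3 applies (level before this adjustment is 16 < 17, so +1): 16 + 1 = 17.
§4 applies: 17 + 2 = 19.
§5 applies: 19 + 2 = 21.
§6 applies: 21 + 4 = 25.
§7 applies: 25 − 4 = 21.
Final offense level: 21.
Criminal history: 11 prior points → Category 3 (11-12).
Level 21 falls in the 21-22 band.
Grid: Level 21-22 × Category 3 = 2430-2700 days.
Probation check: level 21 > 16 and category 3 ≤ 4 → not eligible.

No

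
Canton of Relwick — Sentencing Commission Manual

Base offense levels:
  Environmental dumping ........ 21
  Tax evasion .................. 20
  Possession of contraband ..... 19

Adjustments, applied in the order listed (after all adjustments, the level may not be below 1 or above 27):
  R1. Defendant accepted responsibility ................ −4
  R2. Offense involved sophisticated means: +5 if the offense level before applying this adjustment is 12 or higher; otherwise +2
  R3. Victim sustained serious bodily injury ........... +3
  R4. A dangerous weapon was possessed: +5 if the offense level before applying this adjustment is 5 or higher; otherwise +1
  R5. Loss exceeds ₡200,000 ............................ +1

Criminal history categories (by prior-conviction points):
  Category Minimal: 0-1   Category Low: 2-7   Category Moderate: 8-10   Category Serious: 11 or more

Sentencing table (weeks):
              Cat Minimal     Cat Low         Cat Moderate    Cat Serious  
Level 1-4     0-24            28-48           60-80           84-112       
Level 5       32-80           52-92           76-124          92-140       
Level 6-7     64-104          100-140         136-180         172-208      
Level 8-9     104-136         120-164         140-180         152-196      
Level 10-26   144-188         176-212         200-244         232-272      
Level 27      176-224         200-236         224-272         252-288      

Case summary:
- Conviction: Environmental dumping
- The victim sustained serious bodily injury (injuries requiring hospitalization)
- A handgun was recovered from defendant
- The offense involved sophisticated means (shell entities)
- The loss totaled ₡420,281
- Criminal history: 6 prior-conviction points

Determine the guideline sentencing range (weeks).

Base offense level for environmental dumping: 21.
R1 does not apply.
R2 applies (level before this adjustment is 21 ≥ 12, so +5): 21 + 5 = 26.
R3 applies: 26 + 3 = 29.
R4 applies (level before this adjustment is 29 ≥ 5, so +5): 29 + 5 = 34.
R5 applies: 34 + 1 = 35.
Level 35 exceeds the maximum of 27; capped at 27.
Final offense level: 27.
Criminal history: 6 prior points → Category Low (2-7).
Level 27 falls in the 27 band.
Grid: Level 27 × Category Low = 200-236 weeks.

200-236 weeks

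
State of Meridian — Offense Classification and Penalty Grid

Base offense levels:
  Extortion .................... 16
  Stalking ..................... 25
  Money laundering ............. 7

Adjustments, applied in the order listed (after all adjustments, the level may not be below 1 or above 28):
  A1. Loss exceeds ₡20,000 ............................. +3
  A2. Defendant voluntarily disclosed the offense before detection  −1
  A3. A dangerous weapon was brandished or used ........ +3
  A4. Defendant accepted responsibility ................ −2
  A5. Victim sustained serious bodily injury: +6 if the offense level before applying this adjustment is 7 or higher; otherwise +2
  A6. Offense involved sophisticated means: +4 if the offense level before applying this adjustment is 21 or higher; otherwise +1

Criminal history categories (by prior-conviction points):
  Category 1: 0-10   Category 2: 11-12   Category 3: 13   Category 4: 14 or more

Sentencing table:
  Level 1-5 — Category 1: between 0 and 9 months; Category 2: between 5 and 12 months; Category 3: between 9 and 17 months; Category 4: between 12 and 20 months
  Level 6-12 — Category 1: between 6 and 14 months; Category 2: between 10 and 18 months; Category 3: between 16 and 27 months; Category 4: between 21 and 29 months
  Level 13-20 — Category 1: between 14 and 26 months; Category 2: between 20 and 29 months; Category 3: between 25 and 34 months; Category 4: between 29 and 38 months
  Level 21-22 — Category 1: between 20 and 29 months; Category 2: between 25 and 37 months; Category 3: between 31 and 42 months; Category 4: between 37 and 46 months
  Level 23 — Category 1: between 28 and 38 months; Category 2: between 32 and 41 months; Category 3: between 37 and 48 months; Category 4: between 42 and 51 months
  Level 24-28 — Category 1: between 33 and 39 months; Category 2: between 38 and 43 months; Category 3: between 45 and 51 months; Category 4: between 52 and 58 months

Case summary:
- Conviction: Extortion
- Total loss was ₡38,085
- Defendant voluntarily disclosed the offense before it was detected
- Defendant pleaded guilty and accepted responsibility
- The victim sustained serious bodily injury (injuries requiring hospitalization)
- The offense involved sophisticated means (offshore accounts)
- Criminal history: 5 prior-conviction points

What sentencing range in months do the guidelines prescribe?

33-39 months

Base offense level for extortion: 16.
A1 applies: 16 + 3 = 19.
A2 applies: 19 − 1 = 18.
A4 applies: 18 − 2 = 16.
A5 applies (level before this adjustment is 16 ≥ 7, so +6): 16 + 6 = 22.
A6 applies (level before this adjustment is 22 ≥ 21, so +4): 22 + 4 = 26.
Final offense level: 26.
Criminal history: 5 prior points → Category 1 (0-10).
Level 26 falls in the 24-28 band.
Grid: Level 24-28 × Category 1 = 33-39 months.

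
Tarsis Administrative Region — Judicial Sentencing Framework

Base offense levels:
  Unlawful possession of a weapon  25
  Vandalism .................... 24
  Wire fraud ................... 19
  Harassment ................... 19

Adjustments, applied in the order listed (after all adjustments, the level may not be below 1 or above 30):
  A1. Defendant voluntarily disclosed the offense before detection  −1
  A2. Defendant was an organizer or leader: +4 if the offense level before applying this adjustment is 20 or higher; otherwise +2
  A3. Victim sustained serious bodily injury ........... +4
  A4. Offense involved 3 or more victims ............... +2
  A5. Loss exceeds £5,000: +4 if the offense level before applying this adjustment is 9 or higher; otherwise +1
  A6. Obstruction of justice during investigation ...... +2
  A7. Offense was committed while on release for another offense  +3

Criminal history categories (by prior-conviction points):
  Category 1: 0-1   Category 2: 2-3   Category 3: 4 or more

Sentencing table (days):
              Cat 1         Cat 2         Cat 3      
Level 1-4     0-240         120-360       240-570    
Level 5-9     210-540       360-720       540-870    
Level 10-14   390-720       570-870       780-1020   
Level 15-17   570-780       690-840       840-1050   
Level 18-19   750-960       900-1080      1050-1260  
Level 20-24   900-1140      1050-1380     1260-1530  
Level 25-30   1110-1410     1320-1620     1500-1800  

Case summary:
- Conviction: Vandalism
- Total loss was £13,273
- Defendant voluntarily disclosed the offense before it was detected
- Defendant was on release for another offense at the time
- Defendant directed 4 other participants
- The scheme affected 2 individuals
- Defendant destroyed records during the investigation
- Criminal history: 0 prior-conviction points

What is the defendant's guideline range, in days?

Base offense level for vandalism: 24.
A1 applies: 24 − 1 = 23.
A2 applies (level before this adjustment is 23 ≥ 20, so +4): 23 + 4 = 27.
A3 does not apply.
A5 applies (level before this adjustment is 27 ≥ 9, so +4): 27 + 4 = 31.
A6 applies: 31 + 2 = 33.
A7 applies: 33 + 3 = 36.
Level 36 exceeds the maximum of 30; capped at 30.
Final offense level: 30.
Criminal history: 0 prior points → Category 1 (0-1).
Level 30 falls in the 25-30 band.
Grid: Level 25-30 × Category 1 = 1110-1410 days.

1110-1410 days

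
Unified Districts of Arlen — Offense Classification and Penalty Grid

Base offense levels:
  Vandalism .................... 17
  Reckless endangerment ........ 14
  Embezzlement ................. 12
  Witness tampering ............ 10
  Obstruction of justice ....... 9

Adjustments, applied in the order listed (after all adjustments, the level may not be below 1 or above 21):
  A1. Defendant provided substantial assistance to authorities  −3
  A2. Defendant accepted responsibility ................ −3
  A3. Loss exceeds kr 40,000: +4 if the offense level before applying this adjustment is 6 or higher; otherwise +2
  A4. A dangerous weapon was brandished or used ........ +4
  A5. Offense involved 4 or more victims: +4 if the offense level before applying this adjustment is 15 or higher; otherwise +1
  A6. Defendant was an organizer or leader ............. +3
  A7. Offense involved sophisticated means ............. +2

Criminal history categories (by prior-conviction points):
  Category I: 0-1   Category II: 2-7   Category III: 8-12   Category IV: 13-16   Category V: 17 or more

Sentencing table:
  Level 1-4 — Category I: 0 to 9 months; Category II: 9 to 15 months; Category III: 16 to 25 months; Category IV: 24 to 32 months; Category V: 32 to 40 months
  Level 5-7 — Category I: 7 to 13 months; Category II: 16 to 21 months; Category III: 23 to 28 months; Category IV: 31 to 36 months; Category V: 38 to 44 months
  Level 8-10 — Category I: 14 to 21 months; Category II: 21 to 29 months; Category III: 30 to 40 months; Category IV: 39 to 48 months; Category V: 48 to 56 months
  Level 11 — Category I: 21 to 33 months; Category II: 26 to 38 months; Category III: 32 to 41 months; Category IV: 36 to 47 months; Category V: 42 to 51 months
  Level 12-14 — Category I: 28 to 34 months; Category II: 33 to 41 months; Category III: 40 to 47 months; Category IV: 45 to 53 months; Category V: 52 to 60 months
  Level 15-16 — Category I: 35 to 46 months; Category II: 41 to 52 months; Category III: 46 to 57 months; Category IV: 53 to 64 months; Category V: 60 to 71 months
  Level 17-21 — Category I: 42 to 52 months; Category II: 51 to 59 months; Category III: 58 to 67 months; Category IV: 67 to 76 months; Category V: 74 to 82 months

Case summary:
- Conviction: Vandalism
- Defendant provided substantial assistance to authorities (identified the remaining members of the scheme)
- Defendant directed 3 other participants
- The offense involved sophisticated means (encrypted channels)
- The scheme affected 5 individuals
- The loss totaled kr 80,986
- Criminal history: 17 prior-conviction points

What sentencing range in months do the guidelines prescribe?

Base offense level for vandalism: 17.
A1 applies: 17 − 3 = 14.
A2 does not apply.
A3 applies (level before this adjustment is 14 ≥ 6, so +4): 14 + 4 = 18.
A5 applies (level before this adjustment is 18 ≥ 15, so +4): 18 + 4 = 22.
A6 applies: 22 + 3 = 25.
A7 applies: 25 + 2 = 27.
Level 27 exceeds the maximum of 21; capped at 21.
Final offense level: 21.
Criminal history: 17 prior points → Category V (17+).
Level 21 falls in the 17-21 band.
Grid: Level 17-21 × Category V = 74-82 months.

74-82 months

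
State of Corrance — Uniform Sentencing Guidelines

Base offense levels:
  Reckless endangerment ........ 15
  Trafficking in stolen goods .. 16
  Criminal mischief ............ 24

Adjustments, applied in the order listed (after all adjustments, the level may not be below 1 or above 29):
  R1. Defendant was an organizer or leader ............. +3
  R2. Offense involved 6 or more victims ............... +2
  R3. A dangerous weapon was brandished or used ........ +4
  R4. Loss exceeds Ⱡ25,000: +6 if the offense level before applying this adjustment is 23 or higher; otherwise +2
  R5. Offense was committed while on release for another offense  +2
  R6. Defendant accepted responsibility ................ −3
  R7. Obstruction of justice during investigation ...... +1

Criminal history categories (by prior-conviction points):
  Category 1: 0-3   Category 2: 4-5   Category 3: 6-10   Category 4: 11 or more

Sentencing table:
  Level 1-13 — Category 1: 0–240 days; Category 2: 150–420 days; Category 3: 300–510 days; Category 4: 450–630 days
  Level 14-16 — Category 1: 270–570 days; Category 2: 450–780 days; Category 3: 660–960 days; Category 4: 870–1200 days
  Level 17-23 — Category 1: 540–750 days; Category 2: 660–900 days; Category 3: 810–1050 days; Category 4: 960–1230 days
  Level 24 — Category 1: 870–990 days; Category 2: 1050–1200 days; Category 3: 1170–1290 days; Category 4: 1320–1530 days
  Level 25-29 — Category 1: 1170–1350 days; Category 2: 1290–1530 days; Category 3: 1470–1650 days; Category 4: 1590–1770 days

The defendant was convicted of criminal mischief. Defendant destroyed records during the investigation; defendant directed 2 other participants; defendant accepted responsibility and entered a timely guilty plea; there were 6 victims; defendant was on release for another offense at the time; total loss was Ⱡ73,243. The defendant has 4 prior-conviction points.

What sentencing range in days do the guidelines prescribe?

1290-1530 days

Base offense level for criminal mischief: 24.
R1 applies: 24 + 3 = 27.
R2 applies: 27 + 2 = 29.
R4 applies (level before this adjustment is 29 ≥ 23, so +6): 29 + 6 = 35.
R5 applies: 35 + 2 = 37.
R6 applies: 37 − 3 = 34.
R7 applies: 34 + 1 = 35.
Level 35 exceeds the maximum of 29; capped at 29.
Final offense level: 29.
Criminal history: 4 prior points → Category 2 (4-5).
Level 29 falls in the 25-29 band.
Grid: Level 25-29 × Category 2 = 1290-1530 days.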